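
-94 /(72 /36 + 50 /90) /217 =-846 /4991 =-0.17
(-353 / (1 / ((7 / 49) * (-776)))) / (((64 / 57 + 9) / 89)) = 344054.65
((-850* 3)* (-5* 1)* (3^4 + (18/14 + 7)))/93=12240.78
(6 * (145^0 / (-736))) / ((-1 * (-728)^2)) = 3 / 195034112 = 0.00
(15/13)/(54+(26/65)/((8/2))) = 150/7033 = 0.02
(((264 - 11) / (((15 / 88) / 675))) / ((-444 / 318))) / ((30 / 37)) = -884994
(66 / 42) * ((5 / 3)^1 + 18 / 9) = 121 / 21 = 5.76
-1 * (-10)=10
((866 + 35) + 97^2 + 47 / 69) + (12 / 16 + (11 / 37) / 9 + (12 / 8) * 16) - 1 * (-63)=318567349 / 30636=10398.46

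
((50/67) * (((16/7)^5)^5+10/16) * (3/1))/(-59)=-760590360639838373272008761028225/21204977014126613011560284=-35868483.15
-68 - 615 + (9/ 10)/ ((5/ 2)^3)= -426839/ 625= -682.94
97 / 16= 6.06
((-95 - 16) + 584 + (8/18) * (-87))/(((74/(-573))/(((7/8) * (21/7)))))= -5226333/592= -8828.27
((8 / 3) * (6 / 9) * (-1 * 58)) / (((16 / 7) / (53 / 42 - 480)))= 583103 / 27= 21596.41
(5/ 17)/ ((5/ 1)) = 0.06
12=12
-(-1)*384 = 384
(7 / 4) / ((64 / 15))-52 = -13207 / 256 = -51.59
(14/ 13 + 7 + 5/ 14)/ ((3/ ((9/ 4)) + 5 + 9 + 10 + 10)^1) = 4605/ 19292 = 0.24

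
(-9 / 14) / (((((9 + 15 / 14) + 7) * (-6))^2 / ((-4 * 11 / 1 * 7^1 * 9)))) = 9702 / 57121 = 0.17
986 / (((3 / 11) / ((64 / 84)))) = 173536 / 63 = 2754.54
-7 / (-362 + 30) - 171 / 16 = -14165 / 1328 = -10.67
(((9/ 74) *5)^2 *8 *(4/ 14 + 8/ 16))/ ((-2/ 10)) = -111375/ 9583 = -11.62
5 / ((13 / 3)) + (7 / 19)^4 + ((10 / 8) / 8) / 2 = 135576657 / 108427072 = 1.25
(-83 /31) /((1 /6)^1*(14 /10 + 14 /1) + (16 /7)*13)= -17430 /210149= -0.08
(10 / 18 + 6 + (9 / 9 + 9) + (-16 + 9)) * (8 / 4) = 172 / 9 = 19.11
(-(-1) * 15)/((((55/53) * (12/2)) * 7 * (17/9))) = 477/2618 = 0.18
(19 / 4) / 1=19 / 4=4.75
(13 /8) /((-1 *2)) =-13 /16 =-0.81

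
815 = 815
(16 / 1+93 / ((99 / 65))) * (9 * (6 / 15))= 15258 / 55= 277.42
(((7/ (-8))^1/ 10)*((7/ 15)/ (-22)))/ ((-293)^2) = 49/ 2266413600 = 0.00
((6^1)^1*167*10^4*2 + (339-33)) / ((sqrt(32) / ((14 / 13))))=3815171.30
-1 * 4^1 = -4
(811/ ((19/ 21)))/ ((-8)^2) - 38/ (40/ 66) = -48.69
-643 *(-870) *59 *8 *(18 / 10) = 475274736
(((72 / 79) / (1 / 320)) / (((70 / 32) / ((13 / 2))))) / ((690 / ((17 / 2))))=678912 / 63595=10.68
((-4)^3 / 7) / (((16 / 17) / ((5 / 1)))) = -340 / 7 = -48.57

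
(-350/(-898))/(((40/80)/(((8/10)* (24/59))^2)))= 129024/1562969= 0.08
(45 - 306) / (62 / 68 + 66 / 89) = -789786 / 5003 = -157.86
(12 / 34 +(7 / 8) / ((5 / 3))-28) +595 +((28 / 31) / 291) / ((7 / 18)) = 1161190419 / 2044760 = 567.89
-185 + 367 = 182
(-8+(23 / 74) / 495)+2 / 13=-3735961 / 476190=-7.85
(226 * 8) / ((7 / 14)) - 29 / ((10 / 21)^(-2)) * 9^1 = 174284 / 49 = 3556.82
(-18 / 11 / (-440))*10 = 9 / 242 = 0.04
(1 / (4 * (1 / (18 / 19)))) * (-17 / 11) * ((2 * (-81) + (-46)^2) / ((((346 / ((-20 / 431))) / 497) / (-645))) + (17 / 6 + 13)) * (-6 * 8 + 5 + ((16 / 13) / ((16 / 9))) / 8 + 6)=669066618588915 / 589345952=1135269.73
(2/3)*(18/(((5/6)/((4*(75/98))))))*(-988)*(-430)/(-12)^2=6372600/49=130053.06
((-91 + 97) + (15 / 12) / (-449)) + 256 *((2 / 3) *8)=7388729 / 5388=1371.33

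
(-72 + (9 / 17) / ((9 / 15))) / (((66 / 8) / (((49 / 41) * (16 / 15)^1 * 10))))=-2527616 / 23001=-109.89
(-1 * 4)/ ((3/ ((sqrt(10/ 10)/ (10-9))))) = -1.33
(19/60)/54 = 19/3240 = 0.01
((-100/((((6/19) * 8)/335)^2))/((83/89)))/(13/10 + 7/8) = -450709628125/519912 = -866895.99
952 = 952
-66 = -66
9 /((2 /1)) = 4.50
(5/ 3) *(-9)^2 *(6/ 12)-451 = -767/ 2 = -383.50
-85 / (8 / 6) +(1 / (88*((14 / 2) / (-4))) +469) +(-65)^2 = 1426115 / 308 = 4630.24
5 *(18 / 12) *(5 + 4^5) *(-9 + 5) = -30870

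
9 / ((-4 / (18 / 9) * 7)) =-9 / 14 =-0.64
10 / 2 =5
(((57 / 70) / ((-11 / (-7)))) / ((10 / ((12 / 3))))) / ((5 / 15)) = 171 / 275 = 0.62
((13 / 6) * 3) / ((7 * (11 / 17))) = 221 / 154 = 1.44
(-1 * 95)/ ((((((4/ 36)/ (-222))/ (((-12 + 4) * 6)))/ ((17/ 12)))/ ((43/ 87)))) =-185001480/ 29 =-6379361.38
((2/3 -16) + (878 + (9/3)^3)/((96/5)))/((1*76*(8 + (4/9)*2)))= 9159/194560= 0.05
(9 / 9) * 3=3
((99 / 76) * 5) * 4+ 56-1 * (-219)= 5720 / 19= 301.05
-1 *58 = -58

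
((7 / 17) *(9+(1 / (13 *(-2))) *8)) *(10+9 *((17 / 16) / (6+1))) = 143849 / 3536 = 40.68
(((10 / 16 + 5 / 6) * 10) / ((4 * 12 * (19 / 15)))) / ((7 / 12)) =125 / 304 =0.41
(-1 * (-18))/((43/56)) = 1008/43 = 23.44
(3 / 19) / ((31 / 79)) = 237 / 589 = 0.40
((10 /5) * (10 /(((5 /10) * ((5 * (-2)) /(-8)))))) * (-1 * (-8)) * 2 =512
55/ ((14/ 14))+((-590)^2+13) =348168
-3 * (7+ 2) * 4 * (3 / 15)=-21.60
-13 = -13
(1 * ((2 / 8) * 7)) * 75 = 131.25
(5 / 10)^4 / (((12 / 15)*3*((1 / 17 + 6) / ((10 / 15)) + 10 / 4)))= 85 / 37824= 0.00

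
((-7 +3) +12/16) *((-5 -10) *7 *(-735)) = -1003275/4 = -250818.75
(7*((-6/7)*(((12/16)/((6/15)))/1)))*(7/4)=-315/16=-19.69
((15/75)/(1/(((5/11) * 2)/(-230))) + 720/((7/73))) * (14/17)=132976786/21505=6183.53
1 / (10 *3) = 1 / 30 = 0.03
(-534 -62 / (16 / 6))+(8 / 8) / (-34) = -37895 / 68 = -557.28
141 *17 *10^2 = 239700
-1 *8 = -8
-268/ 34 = -7.88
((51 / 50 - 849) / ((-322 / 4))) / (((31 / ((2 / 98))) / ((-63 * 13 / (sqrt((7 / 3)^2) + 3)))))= -2126007 / 1996400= -1.06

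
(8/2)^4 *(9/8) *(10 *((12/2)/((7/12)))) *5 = 148114.29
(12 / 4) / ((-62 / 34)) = -51 / 31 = -1.65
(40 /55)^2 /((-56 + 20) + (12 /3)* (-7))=-1 /121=-0.01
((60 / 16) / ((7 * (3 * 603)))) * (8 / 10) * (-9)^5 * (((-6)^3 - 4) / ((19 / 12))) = 17321040 / 8911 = 1943.78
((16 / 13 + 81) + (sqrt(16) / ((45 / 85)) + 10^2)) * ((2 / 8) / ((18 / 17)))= 377485 / 8424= 44.81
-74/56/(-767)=37/21476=0.00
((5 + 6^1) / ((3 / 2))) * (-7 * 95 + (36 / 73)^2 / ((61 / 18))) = -4755246254 / 975207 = -4876.14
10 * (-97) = -970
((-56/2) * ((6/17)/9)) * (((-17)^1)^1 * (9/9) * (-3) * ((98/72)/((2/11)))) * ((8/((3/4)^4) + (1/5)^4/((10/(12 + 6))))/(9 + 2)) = -2195450047/2278125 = -963.71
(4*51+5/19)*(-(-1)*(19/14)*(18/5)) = 34929/35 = 997.97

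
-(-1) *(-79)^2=6241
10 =10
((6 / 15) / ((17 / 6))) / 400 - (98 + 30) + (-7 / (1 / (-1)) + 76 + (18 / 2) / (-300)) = -95688 / 2125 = -45.03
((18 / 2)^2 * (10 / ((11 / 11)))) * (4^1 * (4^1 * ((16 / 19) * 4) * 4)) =3317760 / 19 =174618.95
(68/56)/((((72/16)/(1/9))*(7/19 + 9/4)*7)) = 1292/789831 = 0.00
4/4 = 1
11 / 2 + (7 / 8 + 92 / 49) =3235 / 392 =8.25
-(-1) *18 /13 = 18 /13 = 1.38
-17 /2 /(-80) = 17 /160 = 0.11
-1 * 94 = -94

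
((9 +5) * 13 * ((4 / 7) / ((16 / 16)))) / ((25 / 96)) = 9984 / 25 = 399.36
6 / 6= 1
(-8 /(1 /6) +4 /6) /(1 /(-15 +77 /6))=923 /9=102.56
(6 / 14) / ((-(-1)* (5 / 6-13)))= -18 / 511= -0.04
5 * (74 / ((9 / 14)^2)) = 72520 / 81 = 895.31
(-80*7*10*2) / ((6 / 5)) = -28000 / 3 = -9333.33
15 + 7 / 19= 292 / 19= 15.37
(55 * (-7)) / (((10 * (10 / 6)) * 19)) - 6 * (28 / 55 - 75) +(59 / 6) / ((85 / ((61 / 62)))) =2946392341 / 6608580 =445.84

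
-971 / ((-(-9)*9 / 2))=-1942 / 81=-23.98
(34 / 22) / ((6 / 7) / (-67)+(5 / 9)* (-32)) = -71757 / 826034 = -0.09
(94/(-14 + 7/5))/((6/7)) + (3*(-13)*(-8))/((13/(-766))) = -18392.70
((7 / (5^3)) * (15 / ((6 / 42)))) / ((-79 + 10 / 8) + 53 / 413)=-242844 / 3205775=-0.08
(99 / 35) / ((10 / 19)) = 1881 / 350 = 5.37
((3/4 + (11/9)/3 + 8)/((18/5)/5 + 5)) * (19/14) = 469775/216216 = 2.17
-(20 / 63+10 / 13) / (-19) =890 / 15561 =0.06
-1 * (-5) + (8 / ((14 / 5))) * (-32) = -605 / 7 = -86.43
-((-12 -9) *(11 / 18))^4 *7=-246071287 / 1296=-189869.82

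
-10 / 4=-5 / 2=-2.50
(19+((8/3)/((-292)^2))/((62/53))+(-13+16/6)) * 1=17180749/1982388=8.67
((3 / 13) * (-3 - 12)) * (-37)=1665 / 13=128.08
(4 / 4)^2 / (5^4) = 1 / 625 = 0.00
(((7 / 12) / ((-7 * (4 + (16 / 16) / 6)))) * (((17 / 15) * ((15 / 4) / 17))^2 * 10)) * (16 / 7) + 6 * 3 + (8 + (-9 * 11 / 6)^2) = 41751 / 140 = 298.22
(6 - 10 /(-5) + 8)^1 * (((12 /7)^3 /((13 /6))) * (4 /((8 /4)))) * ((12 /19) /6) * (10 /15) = 5.22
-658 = -658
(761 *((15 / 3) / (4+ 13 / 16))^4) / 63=14.07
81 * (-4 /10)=-32.40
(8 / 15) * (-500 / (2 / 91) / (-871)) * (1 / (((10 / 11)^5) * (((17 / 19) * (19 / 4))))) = 2254714 / 427125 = 5.28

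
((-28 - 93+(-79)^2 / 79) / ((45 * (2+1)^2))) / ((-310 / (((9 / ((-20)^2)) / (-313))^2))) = 21 / 12148156000000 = 0.00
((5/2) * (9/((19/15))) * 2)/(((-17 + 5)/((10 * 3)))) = -3375/38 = -88.82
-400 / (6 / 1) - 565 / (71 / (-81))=123095 / 213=577.91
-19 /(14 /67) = -1273 /14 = -90.93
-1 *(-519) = 519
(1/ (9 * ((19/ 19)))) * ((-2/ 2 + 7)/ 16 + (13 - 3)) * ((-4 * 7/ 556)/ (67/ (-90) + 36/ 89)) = 36935/ 216284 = 0.17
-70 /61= -1.15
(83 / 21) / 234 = 83 / 4914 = 0.02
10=10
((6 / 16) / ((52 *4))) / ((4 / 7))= 21 / 6656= 0.00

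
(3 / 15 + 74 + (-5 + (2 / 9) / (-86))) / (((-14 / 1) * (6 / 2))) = -133897 / 81270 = -1.65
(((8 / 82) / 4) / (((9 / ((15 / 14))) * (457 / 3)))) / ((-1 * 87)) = -5 / 22821666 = -0.00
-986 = -986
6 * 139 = 834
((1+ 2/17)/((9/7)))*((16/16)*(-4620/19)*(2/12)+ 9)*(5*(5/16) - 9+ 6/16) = 473809/2448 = 193.55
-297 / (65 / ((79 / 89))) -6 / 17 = -433581 / 98345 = -4.41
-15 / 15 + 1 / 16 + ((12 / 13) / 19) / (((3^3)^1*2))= -33313 / 35568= -0.94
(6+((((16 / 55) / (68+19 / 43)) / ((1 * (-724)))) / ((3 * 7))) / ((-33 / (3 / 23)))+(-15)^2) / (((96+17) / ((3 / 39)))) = 35956989417367 / 228661547419305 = 0.16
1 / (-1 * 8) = -1 / 8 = -0.12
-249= -249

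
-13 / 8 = -1.62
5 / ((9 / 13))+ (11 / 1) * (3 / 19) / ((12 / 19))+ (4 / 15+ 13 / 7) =15241 / 1260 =12.10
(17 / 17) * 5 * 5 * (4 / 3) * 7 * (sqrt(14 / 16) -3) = -700 + 175 * sqrt(14) / 3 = -481.74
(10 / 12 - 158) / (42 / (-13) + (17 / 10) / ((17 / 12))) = 61295 / 792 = 77.39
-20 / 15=-4 / 3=-1.33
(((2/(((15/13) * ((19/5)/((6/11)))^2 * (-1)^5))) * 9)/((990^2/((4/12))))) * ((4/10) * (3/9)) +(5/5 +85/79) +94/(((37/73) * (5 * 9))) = 64626553473374/10428228308025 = 6.20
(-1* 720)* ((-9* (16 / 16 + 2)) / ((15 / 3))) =3888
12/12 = 1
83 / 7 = 11.86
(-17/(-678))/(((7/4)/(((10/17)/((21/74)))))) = 1480/49833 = 0.03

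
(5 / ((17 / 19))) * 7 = 665 / 17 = 39.12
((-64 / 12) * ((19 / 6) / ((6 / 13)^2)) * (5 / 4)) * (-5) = 80275 / 162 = 495.52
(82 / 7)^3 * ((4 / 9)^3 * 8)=282300416 / 250047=1128.99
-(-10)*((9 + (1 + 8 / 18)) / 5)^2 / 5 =8.73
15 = 15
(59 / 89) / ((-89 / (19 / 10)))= -1121 / 79210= -0.01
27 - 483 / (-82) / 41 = 91257 / 3362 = 27.14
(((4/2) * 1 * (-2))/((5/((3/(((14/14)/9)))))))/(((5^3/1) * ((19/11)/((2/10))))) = -1188/59375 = -0.02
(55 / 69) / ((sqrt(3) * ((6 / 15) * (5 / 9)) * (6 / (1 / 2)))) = 0.17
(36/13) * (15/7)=540/91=5.93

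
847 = 847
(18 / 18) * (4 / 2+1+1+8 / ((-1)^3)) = -4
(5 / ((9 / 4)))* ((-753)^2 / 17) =1260020 / 17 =74118.82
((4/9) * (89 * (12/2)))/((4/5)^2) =2225/6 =370.83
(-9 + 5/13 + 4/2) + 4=-34/13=-2.62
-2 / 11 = -0.18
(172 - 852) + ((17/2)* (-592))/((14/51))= -133076/7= -19010.86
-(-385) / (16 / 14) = 2695 / 8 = 336.88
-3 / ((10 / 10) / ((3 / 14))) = -9 / 14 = -0.64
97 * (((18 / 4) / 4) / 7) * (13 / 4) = 11349 / 224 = 50.67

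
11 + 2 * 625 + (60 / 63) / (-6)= 79433 / 63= 1260.84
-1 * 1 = -1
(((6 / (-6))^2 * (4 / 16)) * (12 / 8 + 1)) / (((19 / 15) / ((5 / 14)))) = 375 / 2128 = 0.18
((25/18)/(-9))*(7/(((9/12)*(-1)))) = 350/243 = 1.44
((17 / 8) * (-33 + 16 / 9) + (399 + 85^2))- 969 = 474383 / 72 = 6588.65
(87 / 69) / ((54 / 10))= 145 / 621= 0.23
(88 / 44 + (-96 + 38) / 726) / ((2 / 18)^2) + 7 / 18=339589 / 2178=155.92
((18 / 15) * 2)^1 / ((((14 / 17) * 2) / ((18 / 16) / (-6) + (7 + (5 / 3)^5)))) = 1300279 / 45360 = 28.67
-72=-72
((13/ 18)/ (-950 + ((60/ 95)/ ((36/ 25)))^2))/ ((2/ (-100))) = 4693/ 123437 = 0.04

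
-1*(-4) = 4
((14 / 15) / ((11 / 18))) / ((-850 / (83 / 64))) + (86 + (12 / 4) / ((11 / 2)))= 64734257 / 748000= 86.54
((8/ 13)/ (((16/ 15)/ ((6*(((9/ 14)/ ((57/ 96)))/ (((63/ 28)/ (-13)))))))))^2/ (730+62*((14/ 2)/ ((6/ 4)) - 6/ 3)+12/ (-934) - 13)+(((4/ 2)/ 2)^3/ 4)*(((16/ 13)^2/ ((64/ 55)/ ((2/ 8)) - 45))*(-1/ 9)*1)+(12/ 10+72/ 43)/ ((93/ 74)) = 15240850192438760644/ 5405216048577714915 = 2.82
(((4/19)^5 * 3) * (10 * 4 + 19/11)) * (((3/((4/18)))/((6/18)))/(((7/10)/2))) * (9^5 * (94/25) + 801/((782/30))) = 4166575078569984/3132265235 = 1330211.45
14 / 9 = 1.56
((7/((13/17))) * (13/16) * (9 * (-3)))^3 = -33168984597/4096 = -8097896.63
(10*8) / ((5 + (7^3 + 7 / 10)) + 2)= 800 / 3507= 0.23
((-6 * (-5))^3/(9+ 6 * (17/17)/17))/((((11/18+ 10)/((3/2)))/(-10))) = -41310000/10123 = -4080.81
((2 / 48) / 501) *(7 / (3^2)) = 7 / 108216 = 0.00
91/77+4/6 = 61/33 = 1.85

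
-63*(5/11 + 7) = -5166/11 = -469.64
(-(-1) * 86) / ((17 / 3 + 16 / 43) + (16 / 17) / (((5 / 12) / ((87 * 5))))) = 0.09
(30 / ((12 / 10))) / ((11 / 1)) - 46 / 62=522 / 341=1.53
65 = 65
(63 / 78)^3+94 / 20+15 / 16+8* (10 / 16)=1962257 / 175760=11.16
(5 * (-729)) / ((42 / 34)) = -20655 / 7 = -2950.71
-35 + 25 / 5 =-30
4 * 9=36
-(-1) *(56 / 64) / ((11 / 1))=7 / 88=0.08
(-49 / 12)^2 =2401 / 144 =16.67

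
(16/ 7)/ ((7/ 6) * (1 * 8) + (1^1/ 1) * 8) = 12/ 91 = 0.13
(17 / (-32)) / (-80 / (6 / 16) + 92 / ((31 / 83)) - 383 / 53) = -83793 / 4063520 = -0.02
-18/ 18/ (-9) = 1/ 9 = 0.11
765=765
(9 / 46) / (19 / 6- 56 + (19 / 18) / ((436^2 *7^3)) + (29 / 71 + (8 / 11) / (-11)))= -45372826710288 / 12172954293230165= -0.00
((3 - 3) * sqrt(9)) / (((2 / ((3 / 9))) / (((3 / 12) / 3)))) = 0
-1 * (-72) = 72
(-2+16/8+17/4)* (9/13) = 153/52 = 2.94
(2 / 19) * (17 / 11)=34 / 209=0.16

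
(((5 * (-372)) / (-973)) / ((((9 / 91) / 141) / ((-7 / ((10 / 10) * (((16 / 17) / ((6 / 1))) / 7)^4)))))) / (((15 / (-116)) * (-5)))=-20818553540179941 / 177920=-117010755059.46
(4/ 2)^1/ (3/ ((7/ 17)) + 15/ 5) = 7/ 36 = 0.19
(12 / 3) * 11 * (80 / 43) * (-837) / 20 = -147312 / 43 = -3425.86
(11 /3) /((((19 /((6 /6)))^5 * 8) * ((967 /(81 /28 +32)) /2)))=10747 /804514278288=0.00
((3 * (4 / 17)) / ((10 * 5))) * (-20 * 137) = -38.68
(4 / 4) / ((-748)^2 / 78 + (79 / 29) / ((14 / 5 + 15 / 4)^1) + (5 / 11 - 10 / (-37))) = 60301527 / 432619370971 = 0.00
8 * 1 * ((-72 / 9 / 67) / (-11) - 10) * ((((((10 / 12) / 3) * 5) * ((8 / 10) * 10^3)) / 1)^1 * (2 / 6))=-65440000 / 2211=-29597.47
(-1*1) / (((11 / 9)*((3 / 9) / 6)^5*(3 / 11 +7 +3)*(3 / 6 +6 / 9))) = -102036672 / 791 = -128997.06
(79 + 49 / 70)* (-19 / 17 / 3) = -15143 / 510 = -29.69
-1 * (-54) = 54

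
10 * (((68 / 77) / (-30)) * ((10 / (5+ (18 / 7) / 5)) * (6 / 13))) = -6800 / 27599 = -0.25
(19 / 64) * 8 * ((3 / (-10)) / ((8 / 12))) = -171 / 160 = -1.07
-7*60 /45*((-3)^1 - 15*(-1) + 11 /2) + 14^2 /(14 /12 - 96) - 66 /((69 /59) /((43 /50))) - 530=-730189849 /981525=-743.93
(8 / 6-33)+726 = 2083 / 3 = 694.33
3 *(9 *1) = 27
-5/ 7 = -0.71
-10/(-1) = 10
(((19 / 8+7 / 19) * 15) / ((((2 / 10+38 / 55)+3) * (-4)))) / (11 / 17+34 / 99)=-578994075 / 216896704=-2.67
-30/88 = -15/44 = -0.34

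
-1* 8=-8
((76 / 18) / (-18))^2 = 361 / 6561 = 0.06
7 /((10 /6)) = 21 /5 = 4.20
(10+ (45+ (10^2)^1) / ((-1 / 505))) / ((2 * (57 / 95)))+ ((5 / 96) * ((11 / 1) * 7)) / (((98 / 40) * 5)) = -10250045 / 168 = -61012.17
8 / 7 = 1.14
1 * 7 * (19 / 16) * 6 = 399 / 8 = 49.88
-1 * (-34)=34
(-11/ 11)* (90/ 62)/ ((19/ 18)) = -810/ 589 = -1.38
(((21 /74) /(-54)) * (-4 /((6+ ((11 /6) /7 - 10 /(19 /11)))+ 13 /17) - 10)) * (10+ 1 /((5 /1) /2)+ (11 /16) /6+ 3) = 387887171 /412706880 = 0.94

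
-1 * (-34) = 34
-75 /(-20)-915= -3645 /4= -911.25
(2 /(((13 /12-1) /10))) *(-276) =-66240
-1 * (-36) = 36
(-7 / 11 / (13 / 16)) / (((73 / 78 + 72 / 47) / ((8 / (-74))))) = 126336 / 3682129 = 0.03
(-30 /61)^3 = -27000 /226981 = -0.12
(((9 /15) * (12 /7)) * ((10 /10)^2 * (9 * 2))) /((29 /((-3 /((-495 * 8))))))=27 /55825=0.00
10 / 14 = 5 / 7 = 0.71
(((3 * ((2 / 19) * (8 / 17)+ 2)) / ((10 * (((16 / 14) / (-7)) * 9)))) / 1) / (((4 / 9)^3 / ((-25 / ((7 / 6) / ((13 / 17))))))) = 109791045 / 1405696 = 78.10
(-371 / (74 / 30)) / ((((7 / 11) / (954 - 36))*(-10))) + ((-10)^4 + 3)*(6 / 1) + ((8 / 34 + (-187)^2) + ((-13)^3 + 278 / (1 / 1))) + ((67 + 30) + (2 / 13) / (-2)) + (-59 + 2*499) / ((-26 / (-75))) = 1922753947 / 16354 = 117570.87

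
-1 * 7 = -7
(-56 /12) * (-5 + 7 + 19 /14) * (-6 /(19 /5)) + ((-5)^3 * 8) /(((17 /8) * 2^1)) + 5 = -66395 /323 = -205.56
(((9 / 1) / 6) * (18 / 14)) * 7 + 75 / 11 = 447 / 22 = 20.32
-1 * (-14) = 14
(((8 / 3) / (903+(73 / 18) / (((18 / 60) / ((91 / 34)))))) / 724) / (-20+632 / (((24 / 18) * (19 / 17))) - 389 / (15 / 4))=87210 / 6679518966967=0.00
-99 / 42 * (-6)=99 / 7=14.14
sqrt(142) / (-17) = -sqrt(142) / 17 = -0.70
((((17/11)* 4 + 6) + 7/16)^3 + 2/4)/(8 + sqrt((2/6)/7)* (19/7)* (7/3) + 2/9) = 25544416760919/101536602112 -1873914743079* sqrt(21)/203073204224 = 209.29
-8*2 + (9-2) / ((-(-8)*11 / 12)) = -331 / 22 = -15.05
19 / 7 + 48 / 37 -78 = -19163 / 259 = -73.99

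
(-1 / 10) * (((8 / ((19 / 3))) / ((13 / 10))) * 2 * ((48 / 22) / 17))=-1152 / 46189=-0.02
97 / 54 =1.80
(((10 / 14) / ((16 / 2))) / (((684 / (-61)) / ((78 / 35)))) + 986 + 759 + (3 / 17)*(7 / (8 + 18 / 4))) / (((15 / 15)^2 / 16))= 33143277871 / 1187025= 27921.30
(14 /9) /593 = 14 /5337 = 0.00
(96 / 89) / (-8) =-12 / 89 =-0.13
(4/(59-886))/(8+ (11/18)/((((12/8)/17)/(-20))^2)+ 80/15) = -81/526029890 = -0.00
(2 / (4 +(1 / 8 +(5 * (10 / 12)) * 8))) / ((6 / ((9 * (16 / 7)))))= 1152 / 6293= 0.18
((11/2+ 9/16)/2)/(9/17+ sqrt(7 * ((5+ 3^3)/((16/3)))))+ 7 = 28033 * sqrt(42)/385824+ 895309/128608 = 7.43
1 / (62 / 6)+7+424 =13364 / 31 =431.10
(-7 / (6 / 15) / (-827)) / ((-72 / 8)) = -35 / 14886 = -0.00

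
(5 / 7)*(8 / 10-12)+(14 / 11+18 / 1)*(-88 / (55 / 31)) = -53016 / 55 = -963.93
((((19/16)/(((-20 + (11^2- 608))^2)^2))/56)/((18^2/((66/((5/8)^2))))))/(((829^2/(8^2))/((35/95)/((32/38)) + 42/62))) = 16511/950181050680407587925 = 0.00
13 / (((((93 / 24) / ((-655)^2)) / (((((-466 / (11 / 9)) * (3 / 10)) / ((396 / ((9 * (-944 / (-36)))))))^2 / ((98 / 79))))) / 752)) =90167336622673217856 / 22239679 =4054345236847.76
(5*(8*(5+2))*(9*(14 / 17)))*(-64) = -2257920 / 17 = -132818.82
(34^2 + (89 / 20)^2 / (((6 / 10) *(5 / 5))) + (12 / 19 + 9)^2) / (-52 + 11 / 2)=-111052681 / 4028760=-27.56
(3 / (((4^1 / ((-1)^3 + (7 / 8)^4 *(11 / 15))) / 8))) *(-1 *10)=35029 / 1024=34.21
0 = 0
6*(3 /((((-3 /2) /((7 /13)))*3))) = -2.15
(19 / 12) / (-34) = -19 / 408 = -0.05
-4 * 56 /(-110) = 112 /55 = 2.04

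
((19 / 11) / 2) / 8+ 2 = 371 / 176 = 2.11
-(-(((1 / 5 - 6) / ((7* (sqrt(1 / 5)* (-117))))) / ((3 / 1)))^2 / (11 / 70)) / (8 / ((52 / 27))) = 841 / 19702683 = 0.00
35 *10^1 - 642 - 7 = -299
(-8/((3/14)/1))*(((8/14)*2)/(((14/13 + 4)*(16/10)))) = -520/99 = -5.25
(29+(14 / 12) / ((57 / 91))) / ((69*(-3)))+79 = 5582171 / 70794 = 78.85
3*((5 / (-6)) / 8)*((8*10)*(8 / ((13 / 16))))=-246.15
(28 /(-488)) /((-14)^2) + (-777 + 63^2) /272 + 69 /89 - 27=-74888773 /5168408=-14.49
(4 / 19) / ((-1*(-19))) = 0.01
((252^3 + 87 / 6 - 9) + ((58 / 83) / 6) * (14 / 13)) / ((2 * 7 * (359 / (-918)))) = -15851337062283 / 5423054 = -2922953.94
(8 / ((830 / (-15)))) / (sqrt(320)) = -3 *sqrt(5) / 830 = -0.01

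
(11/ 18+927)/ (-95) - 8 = -17.76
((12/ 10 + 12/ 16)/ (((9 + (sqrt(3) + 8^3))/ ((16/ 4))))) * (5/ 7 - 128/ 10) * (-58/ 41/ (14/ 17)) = 4237303941/ 13632973550 - 8133021 * sqrt(3)/ 13632973550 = 0.31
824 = 824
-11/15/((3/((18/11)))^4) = -432/6655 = -0.06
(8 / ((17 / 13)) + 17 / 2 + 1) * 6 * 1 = 1593 / 17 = 93.71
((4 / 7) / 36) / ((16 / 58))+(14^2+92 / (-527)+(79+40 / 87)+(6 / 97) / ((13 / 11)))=2674917593987 / 9713018952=275.40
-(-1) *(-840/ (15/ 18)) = -1008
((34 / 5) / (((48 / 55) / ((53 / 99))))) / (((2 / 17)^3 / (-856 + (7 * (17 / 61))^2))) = -519883563785 / 238144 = -2183063.88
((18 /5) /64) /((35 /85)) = 153 /1120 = 0.14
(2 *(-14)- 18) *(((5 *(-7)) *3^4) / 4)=65205 / 2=32602.50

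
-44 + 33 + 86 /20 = -67 /10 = -6.70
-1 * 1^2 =-1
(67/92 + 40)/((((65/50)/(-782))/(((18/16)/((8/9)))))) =-25798095/832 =-31007.33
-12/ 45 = -4/ 15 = -0.27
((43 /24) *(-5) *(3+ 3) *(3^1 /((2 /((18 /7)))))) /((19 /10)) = -29025 /266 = -109.12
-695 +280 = -415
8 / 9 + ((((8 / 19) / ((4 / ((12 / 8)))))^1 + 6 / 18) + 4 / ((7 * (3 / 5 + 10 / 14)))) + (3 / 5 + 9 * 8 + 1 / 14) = 20506831 / 275310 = 74.49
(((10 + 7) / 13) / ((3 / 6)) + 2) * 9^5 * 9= 31886460 / 13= 2452804.62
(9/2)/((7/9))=81/14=5.79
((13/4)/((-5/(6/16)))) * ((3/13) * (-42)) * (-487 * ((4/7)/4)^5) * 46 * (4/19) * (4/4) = -302427/456190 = -0.66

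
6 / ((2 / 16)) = 48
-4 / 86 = -2 / 43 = -0.05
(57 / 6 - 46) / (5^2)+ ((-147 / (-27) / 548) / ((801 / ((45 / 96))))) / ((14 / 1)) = -3076146709 / 2106950400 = -1.46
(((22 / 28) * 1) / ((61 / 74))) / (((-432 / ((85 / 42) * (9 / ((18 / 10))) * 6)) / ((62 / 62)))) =-172975 / 1291248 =-0.13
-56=-56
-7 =-7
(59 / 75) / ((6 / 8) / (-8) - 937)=-1888 / 2249025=-0.00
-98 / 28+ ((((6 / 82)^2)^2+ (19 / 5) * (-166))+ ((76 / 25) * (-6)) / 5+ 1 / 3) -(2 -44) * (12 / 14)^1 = -1275014385821 / 2119320750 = -601.61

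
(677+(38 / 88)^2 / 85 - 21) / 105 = 35983907 / 5759600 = 6.25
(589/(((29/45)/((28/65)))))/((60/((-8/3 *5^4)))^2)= 1030750000/3393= 303787.21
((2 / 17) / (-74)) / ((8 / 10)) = -5 / 2516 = -0.00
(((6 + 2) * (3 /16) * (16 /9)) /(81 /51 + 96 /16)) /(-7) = -136 /2709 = -0.05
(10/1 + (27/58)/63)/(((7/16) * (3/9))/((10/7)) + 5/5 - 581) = -975120/56505253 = -0.02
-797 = -797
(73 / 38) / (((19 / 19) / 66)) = 2409 / 19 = 126.79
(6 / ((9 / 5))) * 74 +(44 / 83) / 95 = 5835032 / 23655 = 246.67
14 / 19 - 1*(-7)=147 / 19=7.74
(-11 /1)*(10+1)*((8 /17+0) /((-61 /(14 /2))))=6776 /1037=6.53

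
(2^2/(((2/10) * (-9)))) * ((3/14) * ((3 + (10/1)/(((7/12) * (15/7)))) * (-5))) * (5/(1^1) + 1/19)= 17600/133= 132.33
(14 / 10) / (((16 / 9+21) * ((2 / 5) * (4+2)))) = 21 / 820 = 0.03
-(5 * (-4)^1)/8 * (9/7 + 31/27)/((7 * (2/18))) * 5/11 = 5750/1617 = 3.56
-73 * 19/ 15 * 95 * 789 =-6930839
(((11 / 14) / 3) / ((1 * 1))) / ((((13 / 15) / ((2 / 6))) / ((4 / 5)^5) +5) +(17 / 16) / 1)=512 / 27363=0.02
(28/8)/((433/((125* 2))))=875/433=2.02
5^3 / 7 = 125 / 7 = 17.86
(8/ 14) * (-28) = -16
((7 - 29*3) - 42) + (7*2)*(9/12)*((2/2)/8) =-1931/16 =-120.69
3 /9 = 1 /3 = 0.33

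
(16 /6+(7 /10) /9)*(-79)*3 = -19513 /30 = -650.43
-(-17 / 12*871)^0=-1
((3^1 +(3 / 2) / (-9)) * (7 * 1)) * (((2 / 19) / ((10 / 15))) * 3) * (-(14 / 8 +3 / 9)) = -2975 / 152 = -19.57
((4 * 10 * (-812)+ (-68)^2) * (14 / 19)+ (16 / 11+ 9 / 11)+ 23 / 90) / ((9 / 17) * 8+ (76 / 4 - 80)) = 6562622251 / 18151650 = 361.54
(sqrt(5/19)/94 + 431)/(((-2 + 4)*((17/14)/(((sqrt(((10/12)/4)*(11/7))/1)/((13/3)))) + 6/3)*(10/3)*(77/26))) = -50427/93062 - 117*sqrt(95)/166208732 + 8619*sqrt(8778)/25596144728 + 3714789*sqrt(2310)/71657740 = 1.95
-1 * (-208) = 208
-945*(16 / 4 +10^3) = -948780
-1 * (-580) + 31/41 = 580.76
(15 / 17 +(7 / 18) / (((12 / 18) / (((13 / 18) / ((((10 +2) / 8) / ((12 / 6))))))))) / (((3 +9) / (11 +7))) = 3977 / 1836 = 2.17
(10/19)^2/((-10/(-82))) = 820/361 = 2.27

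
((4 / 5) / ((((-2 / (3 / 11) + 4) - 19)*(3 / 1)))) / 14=-2 / 2345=-0.00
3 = 3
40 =40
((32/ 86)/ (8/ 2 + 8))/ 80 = 1/ 2580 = 0.00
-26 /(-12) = 13 /6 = 2.17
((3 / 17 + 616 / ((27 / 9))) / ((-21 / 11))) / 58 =-115291 / 62118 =-1.86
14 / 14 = 1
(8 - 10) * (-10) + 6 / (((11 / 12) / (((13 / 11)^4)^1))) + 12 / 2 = 6243718 / 161051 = 38.77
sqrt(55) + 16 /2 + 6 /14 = sqrt(55) + 59 /7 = 15.84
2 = 2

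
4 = 4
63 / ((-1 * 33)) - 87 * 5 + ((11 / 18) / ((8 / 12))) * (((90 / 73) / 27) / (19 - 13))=-37889899 / 86724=-436.90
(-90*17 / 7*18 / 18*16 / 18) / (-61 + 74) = -1360 / 91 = -14.95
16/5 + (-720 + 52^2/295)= -208752/295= -707.63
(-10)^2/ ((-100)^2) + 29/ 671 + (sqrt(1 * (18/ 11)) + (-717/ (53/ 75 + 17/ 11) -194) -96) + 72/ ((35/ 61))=-210682446477/ 436351300 + 3 * sqrt(22)/ 11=-481.55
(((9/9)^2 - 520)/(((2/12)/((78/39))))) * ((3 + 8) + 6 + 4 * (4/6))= -122484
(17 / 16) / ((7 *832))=17 / 93184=0.00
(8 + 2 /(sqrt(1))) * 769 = 7690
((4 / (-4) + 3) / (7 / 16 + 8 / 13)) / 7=416 / 1533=0.27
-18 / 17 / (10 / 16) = -144 / 85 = -1.69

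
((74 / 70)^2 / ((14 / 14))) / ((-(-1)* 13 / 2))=2738 / 15925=0.17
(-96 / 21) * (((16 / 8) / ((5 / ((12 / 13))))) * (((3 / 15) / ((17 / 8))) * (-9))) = 55296 / 38675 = 1.43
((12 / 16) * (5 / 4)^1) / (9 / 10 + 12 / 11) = 275 / 584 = 0.47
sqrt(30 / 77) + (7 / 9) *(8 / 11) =56 / 99 + sqrt(2310) / 77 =1.19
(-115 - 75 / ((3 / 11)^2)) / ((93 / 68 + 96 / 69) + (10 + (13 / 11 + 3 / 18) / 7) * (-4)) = 405842360 / 13732987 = 29.55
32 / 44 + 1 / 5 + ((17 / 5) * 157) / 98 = 34357 / 5390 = 6.37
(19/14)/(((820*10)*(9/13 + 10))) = 247/15957200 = 0.00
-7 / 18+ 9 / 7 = 113 / 126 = 0.90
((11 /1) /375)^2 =121 /140625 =0.00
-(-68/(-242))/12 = -17/726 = -0.02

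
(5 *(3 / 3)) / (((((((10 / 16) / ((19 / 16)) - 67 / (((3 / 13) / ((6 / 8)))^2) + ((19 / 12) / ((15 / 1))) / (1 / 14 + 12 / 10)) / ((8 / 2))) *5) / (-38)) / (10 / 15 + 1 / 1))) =61687680 / 172176361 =0.36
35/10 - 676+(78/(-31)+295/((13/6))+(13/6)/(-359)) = -233885555/434031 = -538.87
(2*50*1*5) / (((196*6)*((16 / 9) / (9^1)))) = 3375 / 1568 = 2.15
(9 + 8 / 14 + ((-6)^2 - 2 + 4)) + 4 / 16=47.82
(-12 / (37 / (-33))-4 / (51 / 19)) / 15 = 17384 / 28305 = 0.61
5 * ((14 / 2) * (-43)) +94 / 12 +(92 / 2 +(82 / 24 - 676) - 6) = -8519 / 4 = -2129.75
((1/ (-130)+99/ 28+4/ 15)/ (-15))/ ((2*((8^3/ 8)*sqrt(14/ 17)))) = -20719*sqrt(238)/ 146764800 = -0.00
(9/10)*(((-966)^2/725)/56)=299943/14500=20.69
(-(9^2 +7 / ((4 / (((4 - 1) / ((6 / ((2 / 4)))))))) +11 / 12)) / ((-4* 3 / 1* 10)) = 3953 / 5760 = 0.69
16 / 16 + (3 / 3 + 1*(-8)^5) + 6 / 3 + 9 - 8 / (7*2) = -229289 / 7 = -32755.57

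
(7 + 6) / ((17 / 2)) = 26 / 17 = 1.53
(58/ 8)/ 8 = 29/ 32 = 0.91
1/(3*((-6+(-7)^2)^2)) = 1/5547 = 0.00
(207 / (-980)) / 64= -207 / 62720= -0.00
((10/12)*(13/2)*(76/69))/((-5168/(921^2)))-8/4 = -981.25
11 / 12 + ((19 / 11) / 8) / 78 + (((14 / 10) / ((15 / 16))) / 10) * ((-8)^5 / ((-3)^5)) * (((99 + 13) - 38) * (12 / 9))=1987.80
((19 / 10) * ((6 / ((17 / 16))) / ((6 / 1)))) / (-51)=-152 / 4335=-0.04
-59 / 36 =-1.64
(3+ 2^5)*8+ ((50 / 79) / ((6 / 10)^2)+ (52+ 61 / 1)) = 280673 / 711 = 394.76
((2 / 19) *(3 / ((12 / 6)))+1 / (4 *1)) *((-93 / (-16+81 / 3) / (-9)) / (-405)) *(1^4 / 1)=-0.00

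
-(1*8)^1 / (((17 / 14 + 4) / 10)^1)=-1120 / 73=-15.34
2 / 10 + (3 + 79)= 411 / 5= 82.20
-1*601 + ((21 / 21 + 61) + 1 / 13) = -7006 / 13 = -538.92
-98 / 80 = -49 / 40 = -1.22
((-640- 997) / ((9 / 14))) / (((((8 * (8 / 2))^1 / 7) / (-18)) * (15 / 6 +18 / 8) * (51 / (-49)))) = -3930437 / 1938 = -2028.09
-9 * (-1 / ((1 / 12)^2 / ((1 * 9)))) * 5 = 58320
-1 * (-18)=18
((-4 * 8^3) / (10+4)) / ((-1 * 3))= 1024 / 21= 48.76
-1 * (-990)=990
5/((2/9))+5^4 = 1295/2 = 647.50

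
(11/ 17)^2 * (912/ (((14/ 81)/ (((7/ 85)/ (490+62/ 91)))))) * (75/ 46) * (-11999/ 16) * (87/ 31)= -265351133702655/ 208552762384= -1272.35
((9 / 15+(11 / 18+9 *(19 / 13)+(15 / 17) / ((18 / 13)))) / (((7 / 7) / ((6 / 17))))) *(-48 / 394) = -2387152 / 3700645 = -0.65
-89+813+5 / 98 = 70957 / 98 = 724.05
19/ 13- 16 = -14.54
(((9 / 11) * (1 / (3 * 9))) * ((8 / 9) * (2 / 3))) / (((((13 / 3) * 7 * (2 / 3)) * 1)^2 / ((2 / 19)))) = 8 / 1730729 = 0.00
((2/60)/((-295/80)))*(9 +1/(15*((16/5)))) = -433/5310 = -0.08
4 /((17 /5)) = 20 /17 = 1.18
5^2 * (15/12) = 125/4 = 31.25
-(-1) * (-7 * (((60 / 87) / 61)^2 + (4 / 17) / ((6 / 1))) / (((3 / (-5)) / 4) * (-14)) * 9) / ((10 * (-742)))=59237 / 372393959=0.00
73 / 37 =1.97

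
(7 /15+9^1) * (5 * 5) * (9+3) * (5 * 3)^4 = 143775000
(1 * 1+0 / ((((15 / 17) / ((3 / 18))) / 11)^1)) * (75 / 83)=0.90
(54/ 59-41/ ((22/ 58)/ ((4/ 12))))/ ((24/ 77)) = -478583/ 4248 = -112.66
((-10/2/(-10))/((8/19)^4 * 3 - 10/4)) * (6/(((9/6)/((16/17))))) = -8340544/10659493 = -0.78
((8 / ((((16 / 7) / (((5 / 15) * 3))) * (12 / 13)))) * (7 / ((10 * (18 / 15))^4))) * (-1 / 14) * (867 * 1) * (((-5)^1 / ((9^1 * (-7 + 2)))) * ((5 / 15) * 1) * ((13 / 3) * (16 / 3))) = -341887 / 5038848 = -0.07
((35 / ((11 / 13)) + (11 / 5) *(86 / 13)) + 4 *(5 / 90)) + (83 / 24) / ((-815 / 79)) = 468268783 / 8391240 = 55.80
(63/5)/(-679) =-9/485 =-0.02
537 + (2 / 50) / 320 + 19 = 4448001 / 8000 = 556.00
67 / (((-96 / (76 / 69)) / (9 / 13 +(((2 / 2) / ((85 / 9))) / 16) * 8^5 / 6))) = -17270791 / 609960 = -28.31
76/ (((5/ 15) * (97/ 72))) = 16416/ 97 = 169.24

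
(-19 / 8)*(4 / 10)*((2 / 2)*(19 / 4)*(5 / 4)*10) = -1805 / 32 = -56.41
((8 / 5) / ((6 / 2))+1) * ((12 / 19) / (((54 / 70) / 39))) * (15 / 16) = 10465 / 228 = 45.90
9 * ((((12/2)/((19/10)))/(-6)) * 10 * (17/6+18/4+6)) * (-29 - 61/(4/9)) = 105000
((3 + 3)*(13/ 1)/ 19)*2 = 156/ 19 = 8.21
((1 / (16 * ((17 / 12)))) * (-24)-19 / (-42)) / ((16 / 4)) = -0.15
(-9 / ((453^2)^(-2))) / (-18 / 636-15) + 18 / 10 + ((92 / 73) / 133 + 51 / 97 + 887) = 25218858348.01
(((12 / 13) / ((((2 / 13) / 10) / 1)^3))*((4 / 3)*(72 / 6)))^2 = 16451136000000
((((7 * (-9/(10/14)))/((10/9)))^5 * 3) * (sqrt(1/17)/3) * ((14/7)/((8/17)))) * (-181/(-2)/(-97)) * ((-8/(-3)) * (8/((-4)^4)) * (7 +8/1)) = 178272382830604143669 * sqrt(17)/194000000000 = 3788844662.58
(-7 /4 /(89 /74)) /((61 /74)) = -9583 /5429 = -1.77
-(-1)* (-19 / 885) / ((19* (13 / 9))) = -3 / 3835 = -0.00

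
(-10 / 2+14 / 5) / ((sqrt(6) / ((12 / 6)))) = -11 *sqrt(6) / 15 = -1.80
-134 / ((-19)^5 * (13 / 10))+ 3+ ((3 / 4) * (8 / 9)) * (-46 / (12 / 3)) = -450645998 / 96567861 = -4.67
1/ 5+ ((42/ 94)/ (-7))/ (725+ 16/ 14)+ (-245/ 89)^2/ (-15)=-8665523177/ 28385022315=-0.31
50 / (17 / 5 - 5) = -125 / 4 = -31.25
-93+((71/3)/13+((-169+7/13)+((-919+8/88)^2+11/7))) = 27884339459/33033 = 844135.85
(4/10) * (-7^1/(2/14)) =-98/5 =-19.60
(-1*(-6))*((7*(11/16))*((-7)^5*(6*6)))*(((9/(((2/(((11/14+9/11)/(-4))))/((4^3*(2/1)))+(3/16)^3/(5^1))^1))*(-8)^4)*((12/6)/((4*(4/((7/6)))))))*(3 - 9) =-2850703899010007040/190451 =-14968175010947.73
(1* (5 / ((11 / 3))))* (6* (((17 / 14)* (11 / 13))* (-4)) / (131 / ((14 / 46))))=-0.08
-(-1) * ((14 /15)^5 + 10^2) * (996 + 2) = 76322373352 /759375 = 100506.83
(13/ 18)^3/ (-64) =-0.01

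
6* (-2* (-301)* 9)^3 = 954263367792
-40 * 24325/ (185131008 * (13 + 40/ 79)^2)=-759061625/ 26346202020864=-0.00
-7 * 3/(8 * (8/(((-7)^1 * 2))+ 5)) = -147/248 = -0.59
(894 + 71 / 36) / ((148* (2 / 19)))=612845 / 10656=57.51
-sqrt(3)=-1.73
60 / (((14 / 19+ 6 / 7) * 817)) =105 / 2279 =0.05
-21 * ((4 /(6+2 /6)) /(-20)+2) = -3927 /95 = -41.34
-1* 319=-319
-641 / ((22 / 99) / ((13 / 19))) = -74997 / 38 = -1973.61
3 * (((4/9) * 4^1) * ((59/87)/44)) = 236/2871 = 0.08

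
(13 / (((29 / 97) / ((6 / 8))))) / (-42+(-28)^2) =3783 / 86072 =0.04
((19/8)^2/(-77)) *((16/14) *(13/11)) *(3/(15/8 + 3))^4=-184832/13026013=-0.01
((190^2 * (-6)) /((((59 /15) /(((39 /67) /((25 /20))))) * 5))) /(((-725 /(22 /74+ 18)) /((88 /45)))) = 26840656128 /106039225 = 253.12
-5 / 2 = -2.50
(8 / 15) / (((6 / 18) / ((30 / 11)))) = 48 / 11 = 4.36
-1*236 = -236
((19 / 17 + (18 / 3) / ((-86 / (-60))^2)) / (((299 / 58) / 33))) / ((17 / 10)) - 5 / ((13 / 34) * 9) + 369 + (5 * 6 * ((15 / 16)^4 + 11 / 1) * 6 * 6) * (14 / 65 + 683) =102330888431566061029 / 11779812974592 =8686970.55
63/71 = 0.89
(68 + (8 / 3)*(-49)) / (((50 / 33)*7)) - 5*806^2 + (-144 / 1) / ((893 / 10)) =-507610504862 / 156275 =-3248187.52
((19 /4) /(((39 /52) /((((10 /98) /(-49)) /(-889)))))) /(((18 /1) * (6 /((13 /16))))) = 1235 /11065190976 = 0.00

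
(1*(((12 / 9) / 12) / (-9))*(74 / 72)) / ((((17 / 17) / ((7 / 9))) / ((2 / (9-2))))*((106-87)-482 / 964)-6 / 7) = -259 / 1681803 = -0.00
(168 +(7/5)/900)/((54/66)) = 8316077/40500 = 205.34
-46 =-46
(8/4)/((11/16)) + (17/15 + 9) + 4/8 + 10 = 7769/330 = 23.54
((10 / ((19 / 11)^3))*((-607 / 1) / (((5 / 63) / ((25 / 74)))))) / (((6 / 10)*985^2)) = -84831285 / 9849064447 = -0.01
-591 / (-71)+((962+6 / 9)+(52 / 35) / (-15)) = 970.89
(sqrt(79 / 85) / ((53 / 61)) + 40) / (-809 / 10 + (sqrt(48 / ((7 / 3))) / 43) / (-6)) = -4188354800 / 8470947183 -1277448214 * sqrt(6715) / 7632323411883 + 104920 * sqrt(47005) / 7632323411883 + 344000 * sqrt(7) / 8470947183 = -0.51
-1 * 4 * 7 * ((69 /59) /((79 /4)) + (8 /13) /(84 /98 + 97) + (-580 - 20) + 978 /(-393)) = 16867.85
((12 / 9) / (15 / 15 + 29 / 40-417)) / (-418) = 80 / 10415097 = 0.00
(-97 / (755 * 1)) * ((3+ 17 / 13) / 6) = -2716 / 29445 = -0.09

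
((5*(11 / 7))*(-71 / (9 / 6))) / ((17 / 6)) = -15620 / 119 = -131.26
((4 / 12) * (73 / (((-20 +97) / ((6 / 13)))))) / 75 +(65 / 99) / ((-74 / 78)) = -638991 / 925925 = -0.69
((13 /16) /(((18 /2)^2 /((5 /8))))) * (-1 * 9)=-65 /1152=-0.06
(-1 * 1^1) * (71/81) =-71/81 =-0.88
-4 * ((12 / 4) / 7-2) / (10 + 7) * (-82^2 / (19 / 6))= -1775136 / 2261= -785.11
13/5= 2.60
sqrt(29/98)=sqrt(58)/14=0.54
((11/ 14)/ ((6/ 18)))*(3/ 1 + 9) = 198/ 7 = 28.29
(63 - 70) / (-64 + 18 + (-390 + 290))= 7 / 146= 0.05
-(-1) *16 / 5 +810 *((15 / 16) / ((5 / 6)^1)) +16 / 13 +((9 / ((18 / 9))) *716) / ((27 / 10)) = 1645031 / 780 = 2109.01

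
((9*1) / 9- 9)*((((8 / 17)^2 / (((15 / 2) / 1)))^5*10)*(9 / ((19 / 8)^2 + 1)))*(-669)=7846114975809536 / 4819485418260890625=0.00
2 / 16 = 1 / 8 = 0.12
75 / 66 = 25 / 22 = 1.14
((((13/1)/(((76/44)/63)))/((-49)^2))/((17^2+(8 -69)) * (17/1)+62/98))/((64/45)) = 11583/323379392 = 0.00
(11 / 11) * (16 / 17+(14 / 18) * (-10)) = -1046 / 153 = -6.84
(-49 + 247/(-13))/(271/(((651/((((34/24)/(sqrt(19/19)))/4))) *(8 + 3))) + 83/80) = -29216880/451531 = -64.71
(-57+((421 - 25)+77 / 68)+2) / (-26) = -23265 / 1768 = -13.16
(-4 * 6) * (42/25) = -1008/25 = -40.32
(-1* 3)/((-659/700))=3.19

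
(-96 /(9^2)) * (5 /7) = -160 /189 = -0.85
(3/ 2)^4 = 81/ 16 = 5.06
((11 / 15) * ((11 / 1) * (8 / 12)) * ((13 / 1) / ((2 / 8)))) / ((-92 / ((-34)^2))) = -3636776 / 1035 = -3513.79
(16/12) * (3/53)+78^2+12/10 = 1612598/265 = 6085.28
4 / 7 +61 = 61.57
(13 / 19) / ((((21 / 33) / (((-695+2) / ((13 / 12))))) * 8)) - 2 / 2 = -86.97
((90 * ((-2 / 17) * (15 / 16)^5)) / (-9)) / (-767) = -3796875 / 3418095616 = -0.00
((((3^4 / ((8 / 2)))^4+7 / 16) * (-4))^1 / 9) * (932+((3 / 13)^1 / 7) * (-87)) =-3639652776983 / 52416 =-69437820.07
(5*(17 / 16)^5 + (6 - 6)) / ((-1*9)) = -7099285 / 9437184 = -0.75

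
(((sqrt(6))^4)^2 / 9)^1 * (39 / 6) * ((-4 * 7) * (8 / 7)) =-29952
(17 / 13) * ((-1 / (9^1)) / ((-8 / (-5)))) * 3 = -85 / 312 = -0.27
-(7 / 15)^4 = -0.05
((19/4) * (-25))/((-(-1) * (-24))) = 475/96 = 4.95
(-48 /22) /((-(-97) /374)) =-816 /97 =-8.41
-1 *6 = -6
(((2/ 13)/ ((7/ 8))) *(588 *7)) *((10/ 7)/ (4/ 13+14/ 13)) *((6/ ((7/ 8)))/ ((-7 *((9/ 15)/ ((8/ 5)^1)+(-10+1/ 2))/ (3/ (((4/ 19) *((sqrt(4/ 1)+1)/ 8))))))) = 1556480/ 511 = 3045.95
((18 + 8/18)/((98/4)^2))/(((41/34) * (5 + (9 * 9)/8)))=180608/107202249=0.00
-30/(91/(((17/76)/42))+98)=-255/146069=-0.00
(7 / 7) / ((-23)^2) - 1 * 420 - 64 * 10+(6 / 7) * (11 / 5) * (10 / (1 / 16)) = -2807925 / 3703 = -758.28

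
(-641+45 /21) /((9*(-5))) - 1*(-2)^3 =6992 /315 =22.20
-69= -69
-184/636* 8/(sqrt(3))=-368* sqrt(3)/477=-1.34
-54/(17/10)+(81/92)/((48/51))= -771471/25024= -30.83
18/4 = 4.50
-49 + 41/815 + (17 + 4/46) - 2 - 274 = -5770887/18745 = -307.86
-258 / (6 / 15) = -645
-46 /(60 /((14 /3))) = -161 /45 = -3.58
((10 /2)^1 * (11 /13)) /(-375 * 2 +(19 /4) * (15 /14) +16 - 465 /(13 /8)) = -3080 /738967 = -0.00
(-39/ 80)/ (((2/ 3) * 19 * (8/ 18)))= -0.09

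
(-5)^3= -125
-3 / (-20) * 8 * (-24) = -144 / 5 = -28.80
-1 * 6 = -6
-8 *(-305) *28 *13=888160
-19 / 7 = -2.71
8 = 8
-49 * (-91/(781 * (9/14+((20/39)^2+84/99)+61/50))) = 1186874325/618311026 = 1.92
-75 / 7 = -10.71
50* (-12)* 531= -318600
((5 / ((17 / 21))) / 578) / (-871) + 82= 701792467 / 8558446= 82.00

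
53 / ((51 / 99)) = 1749 / 17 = 102.88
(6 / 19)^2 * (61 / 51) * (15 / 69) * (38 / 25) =1464 / 37145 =0.04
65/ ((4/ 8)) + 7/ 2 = 267/ 2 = 133.50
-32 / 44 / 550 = -4 / 3025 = -0.00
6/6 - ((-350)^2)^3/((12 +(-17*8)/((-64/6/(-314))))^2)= -7353062436271711/63728289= -115381450.71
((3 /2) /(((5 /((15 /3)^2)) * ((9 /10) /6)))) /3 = 16.67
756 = 756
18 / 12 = 3 / 2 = 1.50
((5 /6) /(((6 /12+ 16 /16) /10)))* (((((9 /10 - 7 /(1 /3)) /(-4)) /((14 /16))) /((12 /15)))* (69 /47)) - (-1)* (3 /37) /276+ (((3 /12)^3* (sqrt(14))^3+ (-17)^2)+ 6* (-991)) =-6269794933 /1119916+ 7* sqrt(14) /32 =-5597.63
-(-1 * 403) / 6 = 403 / 6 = 67.17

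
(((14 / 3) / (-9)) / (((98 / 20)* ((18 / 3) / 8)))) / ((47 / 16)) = -1280 / 26649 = -0.05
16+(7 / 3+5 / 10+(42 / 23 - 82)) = -8465 / 138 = -61.34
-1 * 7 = -7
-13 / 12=-1.08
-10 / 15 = -2 / 3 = -0.67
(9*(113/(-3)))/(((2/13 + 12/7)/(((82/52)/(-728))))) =13899/35360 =0.39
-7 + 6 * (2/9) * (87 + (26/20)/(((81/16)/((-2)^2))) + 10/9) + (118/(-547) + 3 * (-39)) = -3565402/664605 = -5.36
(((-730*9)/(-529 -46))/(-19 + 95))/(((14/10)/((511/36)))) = 5329/3496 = 1.52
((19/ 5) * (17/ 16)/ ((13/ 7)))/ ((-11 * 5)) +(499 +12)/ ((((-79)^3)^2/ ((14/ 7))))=-549620678474581/ 13904602455801200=-0.04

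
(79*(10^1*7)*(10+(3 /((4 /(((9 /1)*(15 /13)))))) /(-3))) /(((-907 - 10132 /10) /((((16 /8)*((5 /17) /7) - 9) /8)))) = 806757875 /33949136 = 23.76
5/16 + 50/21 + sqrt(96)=905/336 + 4 * sqrt(6)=12.49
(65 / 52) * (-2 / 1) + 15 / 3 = 5 / 2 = 2.50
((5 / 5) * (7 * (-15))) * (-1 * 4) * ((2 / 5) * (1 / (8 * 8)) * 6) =63 / 4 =15.75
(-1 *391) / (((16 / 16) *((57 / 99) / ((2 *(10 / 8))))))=-64515 / 38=-1697.76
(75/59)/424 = 75/25016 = 0.00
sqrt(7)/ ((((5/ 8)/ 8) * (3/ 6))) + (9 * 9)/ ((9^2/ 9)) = 76.73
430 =430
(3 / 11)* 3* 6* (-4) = -216 / 11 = -19.64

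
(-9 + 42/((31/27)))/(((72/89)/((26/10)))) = 21983/248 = 88.64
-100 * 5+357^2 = 126949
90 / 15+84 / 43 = 7.95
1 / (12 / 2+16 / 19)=19 / 130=0.15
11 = 11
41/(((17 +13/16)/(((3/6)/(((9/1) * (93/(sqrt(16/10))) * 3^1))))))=0.00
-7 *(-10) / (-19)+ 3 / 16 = -1063 / 304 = -3.50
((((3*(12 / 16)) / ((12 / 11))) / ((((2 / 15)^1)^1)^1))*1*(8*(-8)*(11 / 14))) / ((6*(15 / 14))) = -121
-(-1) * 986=986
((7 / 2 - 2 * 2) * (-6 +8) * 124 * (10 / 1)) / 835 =-248 / 167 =-1.49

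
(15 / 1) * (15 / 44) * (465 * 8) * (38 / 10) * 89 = 70768350 / 11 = 6433486.36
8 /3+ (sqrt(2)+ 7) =sqrt(2)+ 29 /3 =11.08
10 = 10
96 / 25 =3.84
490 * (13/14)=455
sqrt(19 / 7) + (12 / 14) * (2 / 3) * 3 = sqrt(133) / 7 + 12 / 7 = 3.36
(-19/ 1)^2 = 361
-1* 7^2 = -49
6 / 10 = 0.60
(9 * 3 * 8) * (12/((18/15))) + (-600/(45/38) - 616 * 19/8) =571/3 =190.33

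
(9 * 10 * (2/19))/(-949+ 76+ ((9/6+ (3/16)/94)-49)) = -270720/26304151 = -0.01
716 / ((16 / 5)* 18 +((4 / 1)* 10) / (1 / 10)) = 895 / 572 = 1.56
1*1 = 1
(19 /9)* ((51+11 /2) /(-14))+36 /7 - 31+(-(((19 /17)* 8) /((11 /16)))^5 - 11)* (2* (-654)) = 28043934685695839506003 /57624686206164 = 486665291.08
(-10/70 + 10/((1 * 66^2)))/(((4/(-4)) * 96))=2143/1463616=0.00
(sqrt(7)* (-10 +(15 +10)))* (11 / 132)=3.31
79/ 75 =1.05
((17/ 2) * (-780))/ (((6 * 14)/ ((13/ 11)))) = -14365/ 154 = -93.28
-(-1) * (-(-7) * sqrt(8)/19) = 14 * sqrt(2)/19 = 1.04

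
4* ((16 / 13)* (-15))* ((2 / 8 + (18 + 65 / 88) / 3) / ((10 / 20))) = -137200 / 143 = -959.44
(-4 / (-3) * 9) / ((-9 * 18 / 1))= -2 / 27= -0.07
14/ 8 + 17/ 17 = 11/ 4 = 2.75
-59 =-59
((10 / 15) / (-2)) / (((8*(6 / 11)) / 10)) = -0.76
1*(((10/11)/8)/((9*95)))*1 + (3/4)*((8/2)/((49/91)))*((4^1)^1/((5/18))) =21127427/263340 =80.23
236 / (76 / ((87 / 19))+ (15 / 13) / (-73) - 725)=-4871217 / 14622281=-0.33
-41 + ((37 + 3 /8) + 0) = -29 /8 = -3.62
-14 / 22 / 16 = -7 / 176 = -0.04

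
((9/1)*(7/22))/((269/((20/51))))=210/50303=0.00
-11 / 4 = -2.75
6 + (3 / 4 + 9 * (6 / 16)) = 81 / 8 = 10.12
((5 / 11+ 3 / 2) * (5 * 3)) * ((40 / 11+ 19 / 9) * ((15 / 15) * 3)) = 122335 / 242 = 505.52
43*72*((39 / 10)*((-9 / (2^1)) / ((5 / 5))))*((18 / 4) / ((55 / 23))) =-28118259 / 275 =-102248.21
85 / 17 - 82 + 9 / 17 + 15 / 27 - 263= -51854 / 153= -338.92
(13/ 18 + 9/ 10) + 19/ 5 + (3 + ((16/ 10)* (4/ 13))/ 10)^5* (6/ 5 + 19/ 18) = 195797399980553053/ 326331738281250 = 599.99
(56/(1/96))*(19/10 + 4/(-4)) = 24192/5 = 4838.40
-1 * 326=-326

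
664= 664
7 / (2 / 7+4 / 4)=49 / 9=5.44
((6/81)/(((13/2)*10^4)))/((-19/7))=-7/16672500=-0.00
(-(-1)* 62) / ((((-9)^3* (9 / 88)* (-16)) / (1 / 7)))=341 / 45927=0.01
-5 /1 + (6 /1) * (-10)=-65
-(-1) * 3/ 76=3/ 76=0.04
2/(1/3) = 6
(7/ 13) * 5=35/ 13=2.69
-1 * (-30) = 30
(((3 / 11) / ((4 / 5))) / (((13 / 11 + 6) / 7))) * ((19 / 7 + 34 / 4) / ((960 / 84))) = 3297 / 10112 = 0.33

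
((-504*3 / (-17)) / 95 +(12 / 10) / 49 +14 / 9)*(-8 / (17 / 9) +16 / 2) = 114695936 / 12107655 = 9.47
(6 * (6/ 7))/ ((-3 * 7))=-0.24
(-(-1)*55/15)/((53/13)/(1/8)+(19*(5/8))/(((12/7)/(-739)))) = -4576/6347951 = -0.00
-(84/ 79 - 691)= 54505/ 79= 689.94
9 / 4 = 2.25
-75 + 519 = 444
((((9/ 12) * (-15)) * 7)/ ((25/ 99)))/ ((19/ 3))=-18711/ 380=-49.24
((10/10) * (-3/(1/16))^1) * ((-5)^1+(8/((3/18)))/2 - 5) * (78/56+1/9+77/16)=-12734/3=-4244.67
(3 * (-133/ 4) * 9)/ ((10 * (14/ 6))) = -1539/ 40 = -38.48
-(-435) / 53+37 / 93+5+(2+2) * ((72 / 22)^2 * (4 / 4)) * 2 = 59218253 / 596409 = 99.29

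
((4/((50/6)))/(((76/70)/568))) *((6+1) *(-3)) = -500976/95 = -5273.43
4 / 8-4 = -7 / 2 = -3.50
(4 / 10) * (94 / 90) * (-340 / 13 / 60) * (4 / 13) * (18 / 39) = -0.03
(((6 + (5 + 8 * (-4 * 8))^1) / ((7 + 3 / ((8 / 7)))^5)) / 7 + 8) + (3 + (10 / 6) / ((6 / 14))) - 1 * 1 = 48333956815 / 3480151059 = 13.89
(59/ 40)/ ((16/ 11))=649/ 640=1.01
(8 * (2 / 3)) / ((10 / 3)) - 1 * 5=-17 / 5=-3.40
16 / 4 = 4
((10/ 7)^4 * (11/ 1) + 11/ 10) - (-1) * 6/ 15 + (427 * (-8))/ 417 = 78340019/ 2002434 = 39.12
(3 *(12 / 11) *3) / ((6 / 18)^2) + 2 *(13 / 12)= 5975 / 66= 90.53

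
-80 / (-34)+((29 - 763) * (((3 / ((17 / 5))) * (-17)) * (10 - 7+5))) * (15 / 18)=1247840 / 17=73402.35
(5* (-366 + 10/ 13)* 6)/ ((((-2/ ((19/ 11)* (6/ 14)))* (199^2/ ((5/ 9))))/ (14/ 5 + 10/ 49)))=331980160/ 1942389449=0.17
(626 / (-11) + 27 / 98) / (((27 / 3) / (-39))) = 793663 / 3234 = 245.41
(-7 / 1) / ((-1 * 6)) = 1.17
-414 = -414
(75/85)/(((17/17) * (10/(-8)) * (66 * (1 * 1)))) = -2/187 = -0.01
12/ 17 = 0.71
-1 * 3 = -3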